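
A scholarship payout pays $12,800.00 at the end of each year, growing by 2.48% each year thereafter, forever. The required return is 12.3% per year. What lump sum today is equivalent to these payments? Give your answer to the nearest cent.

Periodic rate r = 0.123 per year.
Growing perpetuity (Gordon): PV = PMT₁ / (r − g) = 12,800 / (r − 0.0248) = $130,346.23.

$130,346.23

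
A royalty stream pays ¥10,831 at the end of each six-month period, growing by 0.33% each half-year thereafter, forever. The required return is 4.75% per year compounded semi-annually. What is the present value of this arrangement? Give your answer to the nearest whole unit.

Periodic rate r = 0.0475/2 per half-year.
Growing perpetuity (Gordon): PV = PMT₁ / (r − g) = 10,831 / (r − 0.0033) = ¥529,633.

¥529,633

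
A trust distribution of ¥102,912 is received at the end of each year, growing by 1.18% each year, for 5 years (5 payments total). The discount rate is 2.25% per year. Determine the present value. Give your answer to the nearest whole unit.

¥492,815

Periodic rate r = 0.0225 per year.
Growing ordinary annuity: PV = PMT₁ × [1 − ((1+g)/(1+r))^n] / (r − g) = 102,912 × [1 − ((1+0.0118)/(1+r))^5] / (r − 0.0118) = ¥492,815.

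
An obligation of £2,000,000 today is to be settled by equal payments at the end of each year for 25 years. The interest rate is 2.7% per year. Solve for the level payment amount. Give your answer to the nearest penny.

£111,050.49

Level ordinary annuity; solve PV = PMT × [(1 − (1+r)^−n)/r] for PMT.
Periodic rate r = 0.027 per year.
With n = 25: PMT = 2,000,000 / ([(1 − (1+r)^−n)/r]) = £111,050.49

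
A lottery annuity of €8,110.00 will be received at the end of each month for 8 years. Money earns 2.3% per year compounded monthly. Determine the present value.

This is an ordinary annuity: 96 payments of €8,110.00 at the end of each month.
Periodic rate r = 0.023/12 per month; n is counted in months.
PV = PMT × [(1 − (1+r)^−n)/r] = 8,110 × [1 − (1+r)^−96] / r = €710,510.78

€710,510.78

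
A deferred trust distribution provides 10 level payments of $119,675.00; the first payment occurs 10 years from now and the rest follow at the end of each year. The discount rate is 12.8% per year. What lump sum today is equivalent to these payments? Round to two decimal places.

Ordinary annuity of 10 payments, first payment at period 10.
Periodic rate r = 0.128 per year.
The ordinary-annuity PV formula values the stream one period before the first payment (period 9); discount that back 9 periods:
PV₀ = 119,675 × [1 − (1+r)^−10] / r × (1+r)^−9 = $221,411.69

$221,411.69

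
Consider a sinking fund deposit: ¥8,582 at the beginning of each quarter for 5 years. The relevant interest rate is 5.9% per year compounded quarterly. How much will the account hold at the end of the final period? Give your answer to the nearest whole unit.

This is an annuity due: 20 deposits of ¥8,582 at the beginning of each quarter.
Periodic rate r = 0.059/4 per quarter; n is counted in quarters.
FV = PMT × [((1+r)^n − 1)/r] × (1+r) = 8,582 × [(1+r)^20 − 1] / r × (1+r) = ¥200,879

¥200,879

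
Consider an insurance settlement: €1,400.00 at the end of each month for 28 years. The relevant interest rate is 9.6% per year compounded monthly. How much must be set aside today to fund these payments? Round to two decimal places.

€162,969.07

This is an ordinary annuity: 336 payments of €1,400.00 at the end of each month.
Periodic rate r = 0.096/12 per month; n is counted in months.
PV = PMT × [(1 − (1+r)^−n)/r] = 1,400 × [1 − (1+r)^−336] / r = €162,969.07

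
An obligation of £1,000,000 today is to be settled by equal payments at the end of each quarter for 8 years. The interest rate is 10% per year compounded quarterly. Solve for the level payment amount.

Level ordinary annuity; solve PV = PMT × [(1 − (1+r)^−n)/r] for PMT.
Periodic rate r = 0.1/4 per quarter; n is counted in quarters.
With n = 32: PMT = 1,000,000 / ([(1 − (1+r)^−n)/r]) = £45,768.31

£45,768.31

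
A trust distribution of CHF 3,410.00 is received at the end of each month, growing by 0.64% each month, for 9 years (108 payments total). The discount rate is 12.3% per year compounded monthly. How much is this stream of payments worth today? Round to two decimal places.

Periodic rate r = 0.123/12 per month; n is counted in months.
Growing ordinary annuity: PV = PMT₁ × [1 − ((1+g)/(1+r))^n] / (r − g) = 3,410 × [1 − ((1+0.0064)/(1+r))^108] / (r − 0.0064) = CHF 299,299.79.

CHF 299,299.79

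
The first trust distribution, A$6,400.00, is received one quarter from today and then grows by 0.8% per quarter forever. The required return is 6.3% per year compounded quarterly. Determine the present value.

A$825,806.45

Periodic rate r = 0.063/4 per quarter.
Growing perpetuity (Gordon): PV = PMT₁ / (r − g) = 6,400 / (r − 0.008) = A$825,806.45.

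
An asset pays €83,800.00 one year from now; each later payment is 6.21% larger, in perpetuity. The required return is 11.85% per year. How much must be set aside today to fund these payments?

Periodic rate r = 0.1185 per year.
Growing perpetuity (Gordon): PV = PMT₁ / (r − g) = 83,800 / (r − 0.0621) = €1,485,815.60.

€1,485,815.60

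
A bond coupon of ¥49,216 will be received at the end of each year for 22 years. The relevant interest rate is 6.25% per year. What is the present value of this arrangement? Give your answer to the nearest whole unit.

This is an ordinary annuity: 22 payments of ¥49,216 at the end of each year.
Periodic rate r = 0.0625 per year.
PV = PMT × [(1 − (1+r)^−n)/r] = 49,216 × [1 − (1+r)^−22] / r = ¥579,970

¥579,970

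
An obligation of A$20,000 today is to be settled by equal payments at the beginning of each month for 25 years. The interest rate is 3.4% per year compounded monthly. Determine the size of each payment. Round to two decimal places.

A$98.78

Level annuity due; solve PV = PMT × [(1 − (1+r)^−n)/r] × (1+r) for PMT.
Periodic rate r = 0.034/12 per month; n is counted in months.
With n = 300: PMT = 20,000 / ([(1 − (1+r)^−n)/r] × (1+r)) = A$98.78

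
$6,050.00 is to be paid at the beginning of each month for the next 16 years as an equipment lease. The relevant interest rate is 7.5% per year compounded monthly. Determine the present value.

$679,574.12

This is an annuity due: 192 payments of $6,050.00 at the beginning of each month.
Periodic rate r = 0.075/12 per month; n is counted in months.
PV = PMT × [(1 − (1+r)^−n)/r] × (1+r) = 6,050 × [1 − (1+r)^−192] / r × (1+r) = $679,574.12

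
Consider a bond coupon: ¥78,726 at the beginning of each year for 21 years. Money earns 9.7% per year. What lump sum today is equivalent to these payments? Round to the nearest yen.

This is an annuity due: 21 payments of ¥78,726 at the beginning of each year.
Periodic rate r = 0.097 per year.
PV = PMT × [(1 − (1+r)^−n)/r] × (1+r) = 78,726 × [1 − (1+r)^−21] / r × (1+r) = ¥762,921

¥762,921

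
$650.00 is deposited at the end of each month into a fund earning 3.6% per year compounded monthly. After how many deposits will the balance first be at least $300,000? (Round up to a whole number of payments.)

291 payments

Periodic rate r = 0.036/12 per month; n is counted in months.
Ordinary annuity FV: 300,000 = 650 × [((1+r)^n − 1)/r].
(1+r)^n = 1 + 300,000 × r / 650, so n = ln(1 + 300,000·r/650) / ln(1+r) = 290.11.
Round up to a whole number of payments: n = 291.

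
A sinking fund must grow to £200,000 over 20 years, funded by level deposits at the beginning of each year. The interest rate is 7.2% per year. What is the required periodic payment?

Level annuity due; solve FV = PMT × [((1+r)^n − 1)/r] × (1+r) for PMT.
Periodic rate r = 0.072 per year.
With n = 20: PMT = 200,000 / ([((1+r)^n − 1)/r] × (1+r)) = £4,452.47

£4,452.47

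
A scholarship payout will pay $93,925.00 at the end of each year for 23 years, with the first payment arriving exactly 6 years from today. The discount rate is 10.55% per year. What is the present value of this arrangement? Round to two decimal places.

Ordinary annuity of 23 payments, first payment at period 6.
Periodic rate r = 0.1055 per year.
The ordinary-annuity PV formula values the stream one period before the first payment (period 5); discount that back 5 periods:
PV₀ = 93,925 × [1 − (1+r)^−23] / r × (1+r)^−5 = $485,492.72

$485,492.72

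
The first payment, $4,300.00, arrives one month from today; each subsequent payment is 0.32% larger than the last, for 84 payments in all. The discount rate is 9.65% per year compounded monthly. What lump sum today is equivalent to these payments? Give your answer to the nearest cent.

Periodic rate r = 0.0965/12 per month; n is counted in months.
Growing ordinary annuity: PV = PMT₁ × [1 − ((1+g)/(1+r))^n] / (r − g) = 4,300 × [1 − ((1+0.0032)/(1+r))^84] / (r − 0.0032) = $295,426.68.

$295,426.68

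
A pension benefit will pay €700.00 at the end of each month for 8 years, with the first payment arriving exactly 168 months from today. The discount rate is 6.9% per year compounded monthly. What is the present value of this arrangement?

€19,780.32

Ordinary annuity of 96 payments, first payment at period 168.
Periodic rate r = 0.069/12 per month; n is counted in months.
The ordinary-annuity PV formula values the stream one period before the first payment (period 167); discount that back 167 periods:
PV₀ = 700 × [1 − (1+r)^−96] / r × (1+r)^−167 = €19,780.32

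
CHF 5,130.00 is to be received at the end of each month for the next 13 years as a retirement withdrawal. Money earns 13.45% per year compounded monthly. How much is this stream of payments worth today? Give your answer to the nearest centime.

This is an ordinary annuity: 156 payments of CHF 5,130.00 at the end of each month.
Periodic rate r = 0.1345/12 per month; n is counted in months.
PV = PMT × [(1 − (1+r)^−n)/r] = 5,130 × [1 − (1+r)^−156] / r = CHF 377,261.76

CHF 377,261.76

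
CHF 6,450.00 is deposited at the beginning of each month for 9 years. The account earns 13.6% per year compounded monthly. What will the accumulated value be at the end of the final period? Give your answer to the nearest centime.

This is an annuity due: 108 deposits of CHF 6,450.00 at the beginning of each month.
Periodic rate r = 0.136/12 per month; n is counted in months.
FV = PMT × [((1+r)^n − 1)/r] × (1+r) = 6,450 × [(1+r)^108 − 1] / r × (1+r) = CHF 1,368,373.54

CHF 1,368,373.54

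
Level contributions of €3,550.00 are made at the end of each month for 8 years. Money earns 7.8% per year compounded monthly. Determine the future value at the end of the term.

This is an ordinary annuity: 96 deposits of €3,550.00 at the end of each month.
Periodic rate r = 0.078/12 per month; n is counted in months.
FV = PMT × [((1+r)^n − 1)/r] = 3,550 × [(1+r)^96 − 1] / r = €471,119.82

€471,119.82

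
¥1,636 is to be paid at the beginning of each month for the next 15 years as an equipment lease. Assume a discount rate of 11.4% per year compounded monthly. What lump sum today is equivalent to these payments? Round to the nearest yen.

This is an annuity due: 180 payments of ¥1,636 at the beginning of each month.
Periodic rate r = 0.114/12 per month; n is counted in months.
PV = PMT × [(1 − (1+r)^−n)/r] × (1+r) = 1,636 × [1 − (1+r)^−180] / r × (1+r) = ¥142,149

¥142,149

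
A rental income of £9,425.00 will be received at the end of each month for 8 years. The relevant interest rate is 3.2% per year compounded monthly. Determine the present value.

This is an ordinary annuity: 96 payments of £9,425.00 at the end of each month.
Periodic rate r = 0.032/12 per month; n is counted in months.
PV = PMT × [(1 − (1+r)^−n)/r] = 9,425 × [1 − (1+r)^−96] / r = £797,334.55

£797,334.55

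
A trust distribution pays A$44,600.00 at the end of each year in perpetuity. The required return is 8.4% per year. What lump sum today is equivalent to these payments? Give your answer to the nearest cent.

A$530,952.38

Periodic rate r = 0.084 per year.
Level perpetuity: PV = PMT / r = 44,600 / (0.084) = A$530,952.38.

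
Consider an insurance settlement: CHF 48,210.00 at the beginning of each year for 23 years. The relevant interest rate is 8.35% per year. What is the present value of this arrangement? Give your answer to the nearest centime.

This is an annuity due: 23 payments of CHF 48,210.00 at the beginning of each year.
Periodic rate r = 0.0835 per year.
PV = PMT × [(1 − (1+r)^−n)/r] × (1+r) = 48,210 × [1 − (1+r)^−23] / r × (1+r) = CHF 526,671.12

CHF 526,671.12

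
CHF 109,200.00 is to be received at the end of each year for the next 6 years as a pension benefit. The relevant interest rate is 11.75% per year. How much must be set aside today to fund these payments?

This is an ordinary annuity: 6 payments of CHF 109,200.00 at the end of each year.
Periodic rate r = 0.1175 per year.
PV = PMT × [(1 − (1+r)^−n)/r] = 109,200 × [1 − (1+r)^−6] / r = CHF 452,162.64

CHF 452,162.64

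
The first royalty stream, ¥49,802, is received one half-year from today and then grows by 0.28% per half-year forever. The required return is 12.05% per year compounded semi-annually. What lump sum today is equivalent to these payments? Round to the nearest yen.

¥866,876

Periodic rate r = 0.1205/2 per half-year.
Growing perpetuity (Gordon): PV = PMT₁ / (r − g) = 49,802 / (r − 0.0028) = ¥866,876.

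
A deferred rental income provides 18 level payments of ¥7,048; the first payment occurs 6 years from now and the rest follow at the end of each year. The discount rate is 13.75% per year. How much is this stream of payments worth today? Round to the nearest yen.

Ordinary annuity of 18 payments, first payment at period 6.
Periodic rate r = 0.1375 per year.
The ordinary-annuity PV formula values the stream one period before the first payment (period 5); discount that back 5 periods:
PV₀ = 7,048 × [1 − (1+r)^−18] / r × (1+r)^−5 = ¥24,268

¥24,268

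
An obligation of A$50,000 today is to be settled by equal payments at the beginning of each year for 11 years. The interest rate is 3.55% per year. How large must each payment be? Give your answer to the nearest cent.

Level annuity due; solve PV = PMT × [(1 − (1+r)^−n)/r] × (1+r) for PMT.
Periodic rate r = 0.0355 per year.
With n = 11: PMT = 50,000 / ([(1 − (1+r)^−n)/r] × (1+r)) = A$5,378.84

A$5,378.84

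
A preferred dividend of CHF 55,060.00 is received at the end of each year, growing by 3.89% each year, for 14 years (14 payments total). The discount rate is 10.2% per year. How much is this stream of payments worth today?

Periodic rate r = 0.102 per year.
Growing ordinary annuity: PV = PMT₁ × [1 − ((1+g)/(1+r))^n] / (r − g) = 55,060 × [1 − ((1+0.0389)/(1+r))^14] / (r − 0.0389) = CHF 490,377.67.

CHF 490,377.67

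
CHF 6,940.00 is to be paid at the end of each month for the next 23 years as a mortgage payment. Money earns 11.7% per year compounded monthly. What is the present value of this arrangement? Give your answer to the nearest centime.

CHF 662,892.61

This is an ordinary annuity: 276 payments of CHF 6,940.00 at the end of each month.
Periodic rate r = 0.117/12 per month; n is counted in months.
PV = PMT × [(1 − (1+r)^−n)/r] = 6,940 × [1 − (1+r)^−276] / r = CHF 662,892.61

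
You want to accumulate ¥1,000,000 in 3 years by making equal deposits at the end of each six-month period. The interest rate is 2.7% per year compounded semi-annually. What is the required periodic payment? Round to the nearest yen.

Level ordinary annuity; solve FV = PMT × [((1+r)^n − 1)/r] for PMT.
Periodic rate r = 0.027/2 per half-year; n is counted in half-years.
With n = 6: PMT = 1,000,000 / ([((1+r)^n − 1)/r]) = ¥161,130

¥161,130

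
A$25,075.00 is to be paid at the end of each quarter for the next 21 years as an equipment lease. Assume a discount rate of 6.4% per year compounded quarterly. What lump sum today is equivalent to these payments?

This is an ordinary annuity: 84 payments of A$25,075.00 at the end of each quarter.
Periodic rate r = 0.064/4 per quarter; n is counted in quarters.
PV = PMT × [(1 − (1+r)^−n)/r] = 25,075 × [1 − (1+r)^−84] / r = A$1,154,092.93

A$1,154,092.93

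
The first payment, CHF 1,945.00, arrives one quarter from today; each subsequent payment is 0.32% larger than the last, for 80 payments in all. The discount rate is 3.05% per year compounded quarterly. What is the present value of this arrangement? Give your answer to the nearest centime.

CHF 130,451.96

Periodic rate r = 0.0305/4 per quarter; n is counted in quarters.
Growing ordinary annuity: PV = PMT₁ × [1 − ((1+g)/(1+r))^n] / (r − g) = 1,945 × [1 − ((1+0.0032)/(1+r))^80] / (r − 0.0032) = CHF 130,451.96.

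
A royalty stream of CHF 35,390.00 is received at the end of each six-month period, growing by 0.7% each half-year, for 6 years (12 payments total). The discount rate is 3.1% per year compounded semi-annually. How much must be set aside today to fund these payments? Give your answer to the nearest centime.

CHF 399,472.76

Periodic rate r = 0.031/2 per half-year; n is counted in half-years.
Growing ordinary annuity: PV = PMT₁ × [1 − ((1+g)/(1+r))^n] / (r − g) = 35,390 × [1 − ((1+0.007)/(1+r))^12] / (r − 0.007) = CHF 399,472.76.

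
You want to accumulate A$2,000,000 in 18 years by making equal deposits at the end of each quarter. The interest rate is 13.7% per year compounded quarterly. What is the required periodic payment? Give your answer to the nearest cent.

Level ordinary annuity; solve FV = PMT × [((1+r)^n − 1)/r] for PMT.
Periodic rate r = 0.137/4 per quarter; n is counted in quarters.
With n = 72: PMT = 2,000,000 / ([((1+r)^n − 1)/r]) = A$6,651.16

A$6,651.16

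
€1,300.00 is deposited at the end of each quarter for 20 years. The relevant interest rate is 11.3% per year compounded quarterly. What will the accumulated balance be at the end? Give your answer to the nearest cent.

This is an ordinary annuity: 80 deposits of €1,300.00 at the end of each quarter.
Periodic rate r = 0.113/4 per quarter; n is counted in quarters.
FV = PMT × [((1+r)^n − 1)/r] = 1,300 × [(1+r)^80 − 1] / r = €381,370.33

€381,370.33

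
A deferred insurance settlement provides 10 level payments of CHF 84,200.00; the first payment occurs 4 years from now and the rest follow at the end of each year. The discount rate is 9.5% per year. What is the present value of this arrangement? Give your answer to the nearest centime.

CHF 402,667.19

Ordinary annuity of 10 payments, first payment at period 4.
Periodic rate r = 0.095 per year.
The ordinary-annuity PV formula values the stream one period before the first payment (period 3); discount that back 3 periods:
PV₀ = 84,200 × [1 − (1+r)^−10] / r × (1+r)^−3 = CHF 402,667.19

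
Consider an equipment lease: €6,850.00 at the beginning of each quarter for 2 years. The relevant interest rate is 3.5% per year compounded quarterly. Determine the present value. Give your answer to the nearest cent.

€53,164.86

This is an annuity due: 8 payments of €6,850.00 at the beginning of each quarter.
Periodic rate r = 0.035/4 per quarter; n is counted in quarters.
PV = PMT × [(1 − (1+r)^−n)/r] × (1+r) = 6,850 × [1 − (1+r)^−8] / r × (1+r) = €53,164.86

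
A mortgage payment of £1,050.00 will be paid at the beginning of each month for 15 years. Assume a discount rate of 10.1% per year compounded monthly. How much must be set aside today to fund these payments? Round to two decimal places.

This is an annuity due: 180 payments of £1,050.00 at the beginning of each month.
Periodic rate r = 0.101/12 per month; n is counted in months.
PV = PMT × [(1 − (1+r)^−n)/r] × (1+r) = 1,050 × [1 − (1+r)^−180] / r × (1+r) = £97,974.19

£97,974.19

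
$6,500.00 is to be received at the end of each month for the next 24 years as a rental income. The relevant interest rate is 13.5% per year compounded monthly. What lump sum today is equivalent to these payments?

$554,736.70

This is an ordinary annuity: 288 payments of $6,500.00 at the end of each month.
Periodic rate r = 0.135/12 per month; n is counted in months.
PV = PMT × [(1 − (1+r)^−n)/r] = 6,500 × [1 − (1+r)^−288] / r = $554,736.70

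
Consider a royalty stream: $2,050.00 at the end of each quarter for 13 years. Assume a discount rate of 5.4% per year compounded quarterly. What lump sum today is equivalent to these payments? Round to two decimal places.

$76,240.86

This is an ordinary annuity: 52 payments of $2,050.00 at the end of each quarter.
Periodic rate r = 0.054/4 per quarter; n is counted in quarters.
PV = PMT × [(1 − (1+r)^−n)/r] = 2,050 × [1 − (1+r)^−52] / r = $76,240.86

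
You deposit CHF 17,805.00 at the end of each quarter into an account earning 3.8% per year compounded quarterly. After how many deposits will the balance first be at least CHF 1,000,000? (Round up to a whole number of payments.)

Periodic rate r = 0.038/4 per quarter; n is counted in quarters.
Ordinary annuity FV: 1,000,000 = 17,805 × [((1+r)^n − 1)/r].
(1+r)^n = 1 + 1,000,000 × r / 17,805, so n = ln(1 + 1,000,000·r/17,805) / ln(1+r) = 45.22.
Round up to a whole number of payments: n = 46.

46 payments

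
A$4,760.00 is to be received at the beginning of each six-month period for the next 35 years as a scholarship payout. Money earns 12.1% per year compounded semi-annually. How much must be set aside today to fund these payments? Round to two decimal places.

This is an annuity due: 70 payments of A$4,760.00 at the beginning of each six-month period.
Periodic rate r = 0.121/2 per half-year; n is counted in half-years.
PV = PMT × [(1 − (1+r)^−n)/r] × (1+r) = 4,760 × [1 − (1+r)^−70] / r × (1+r) = A$82,071.17

A$82,071.17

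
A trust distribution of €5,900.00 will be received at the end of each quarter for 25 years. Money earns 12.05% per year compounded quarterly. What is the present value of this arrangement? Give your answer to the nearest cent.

This is an ordinary annuity: 100 payments of €5,900.00 at the end of each quarter.
Periodic rate r = 0.1205/4 per quarter; n is counted in quarters.
PV = PMT × [(1 − (1+r)^−n)/r] = 5,900 × [1 − (1+r)^−100] / r = €185,782.88

€185,782.88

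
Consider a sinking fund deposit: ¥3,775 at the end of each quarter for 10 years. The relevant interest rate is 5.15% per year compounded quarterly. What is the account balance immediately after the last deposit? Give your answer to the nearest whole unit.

¥195,903

This is an ordinary annuity: 40 deposits of ¥3,775 at the end of each quarter.
Periodic rate r = 0.0515/4 per quarter; n is counted in quarters.
FV = PMT × [((1+r)^n − 1)/r] = 3,775 × [(1+r)^40 − 1] / r = ¥195,903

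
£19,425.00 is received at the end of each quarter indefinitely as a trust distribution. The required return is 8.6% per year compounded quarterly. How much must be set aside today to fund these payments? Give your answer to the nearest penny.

£903,488.37

Periodic rate r = 0.086/4 per quarter.
Level perpetuity: PV = PMT / r = 19,425 / (0.086/4) = £903,488.37.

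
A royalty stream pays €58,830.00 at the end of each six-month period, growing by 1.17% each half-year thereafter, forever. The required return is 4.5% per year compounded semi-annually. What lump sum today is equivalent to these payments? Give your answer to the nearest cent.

Periodic rate r = 0.045/2 per half-year.
Growing perpetuity (Gordon): PV = PMT₁ / (r − g) = 58,830 / (r − 0.0117) = €5,447,222.22.

€5,447,222.22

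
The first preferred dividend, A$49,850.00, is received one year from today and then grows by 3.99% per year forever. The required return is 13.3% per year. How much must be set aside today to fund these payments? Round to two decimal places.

A$535,445.76

Periodic rate r = 0.133 per year.
Growing perpetuity (Gordon): PV = PMT₁ / (r − g) = 49,850 / (r − 0.0399) = A$535,445.76.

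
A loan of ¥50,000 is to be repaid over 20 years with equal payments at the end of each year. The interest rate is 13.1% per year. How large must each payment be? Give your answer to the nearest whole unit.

Level ordinary annuity; solve PV = PMT × [(1 − (1+r)^−n)/r] for PMT.
Periodic rate r = 0.131 per year.
With n = 20: PMT = 50,000 / ([(1 − (1+r)^−n)/r]) = ¥7,161

¥7,161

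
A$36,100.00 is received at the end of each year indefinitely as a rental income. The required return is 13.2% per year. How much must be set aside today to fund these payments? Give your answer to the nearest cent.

Periodic rate r = 0.132 per year.
Level perpetuity: PV = PMT / r = 36,100 / (0.132) = A$273,484.85.

A$273,484.85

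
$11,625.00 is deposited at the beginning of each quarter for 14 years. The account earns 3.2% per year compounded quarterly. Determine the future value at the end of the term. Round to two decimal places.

$823,762.58

This is an annuity due: 56 deposits of $11,625.00 at the beginning of each quarter.
Periodic rate r = 0.032/4 per quarter; n is counted in quarters.
FV = PMT × [((1+r)^n − 1)/r] × (1+r) = 11,625 × [(1+r)^56 − 1] / r × (1+r) = $823,762.58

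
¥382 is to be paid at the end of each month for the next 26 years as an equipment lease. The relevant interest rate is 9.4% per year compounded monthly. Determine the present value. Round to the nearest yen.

¥44,492

This is an ordinary annuity: 312 payments of ¥382 at the end of each month.
Periodic rate r = 0.094/12 per month; n is counted in months.
PV = PMT × [(1 − (1+r)^−n)/r] = 382 × [1 − (1+r)^−312] / r = ¥44,492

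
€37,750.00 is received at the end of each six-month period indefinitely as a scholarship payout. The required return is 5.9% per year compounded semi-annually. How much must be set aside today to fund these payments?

€1,279,661.02

Periodic rate r = 0.059/2 per half-year.
Level perpetuity: PV = PMT / r = 37,750 / (0.059/2) = €1,279,661.02.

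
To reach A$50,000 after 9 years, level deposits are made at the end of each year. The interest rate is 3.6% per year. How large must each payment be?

Level ordinary annuity; solve FV = PMT × [((1+r)^n − 1)/r] for PMT.
Periodic rate r = 0.036 per year.
With n = 9: PMT = 50,000 / ([((1+r)^n − 1)/r]) = A$4,802.63

A$4,802.63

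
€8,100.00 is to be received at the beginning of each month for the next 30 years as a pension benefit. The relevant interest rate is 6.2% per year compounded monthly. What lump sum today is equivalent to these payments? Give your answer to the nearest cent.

This is an annuity due: 360 payments of €8,100.00 at the beginning of each month.
Periodic rate r = 0.062/12 per month; n is counted in months.
PV = PMT × [(1 − (1+r)^−n)/r] × (1+r) = 8,100 × [1 − (1+r)^−360] / r × (1+r) = €1,329,348.96

€1,329,348.96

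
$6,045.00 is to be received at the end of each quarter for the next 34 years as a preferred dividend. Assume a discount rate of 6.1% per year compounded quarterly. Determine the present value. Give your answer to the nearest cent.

This is an ordinary annuity: 136 payments of $6,045.00 at the end of each quarter.
Periodic rate r = 0.061/4 per quarter; n is counted in quarters.
PV = PMT × [(1 − (1+r)^−n)/r] = 6,045 × [1 − (1+r)^−136] / r = $345,787.83

$345,787.83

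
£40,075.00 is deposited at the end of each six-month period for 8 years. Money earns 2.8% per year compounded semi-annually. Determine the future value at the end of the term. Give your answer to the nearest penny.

£713,131.67

This is an ordinary annuity: 16 deposits of £40,075.00 at the end of each six-month period.
Periodic rate r = 0.028/2 per half-year; n is counted in half-years.
FV = PMT × [((1+r)^n − 1)/r] = 40,075 × [(1+r)^16 − 1] / r = £713,131.67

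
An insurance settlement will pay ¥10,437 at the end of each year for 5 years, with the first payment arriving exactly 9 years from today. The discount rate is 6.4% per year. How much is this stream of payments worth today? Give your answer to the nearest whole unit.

¥26,476

Ordinary annuity of 5 payments, first payment at period 9.
Periodic rate r = 0.064 per year.
The ordinary-annuity PV formula values the stream one period before the first payment (period 8); discount that back 8 periods:
PV₀ = 10,437 × [1 − (1+r)^−5] / r × (1+r)^−8 = ¥26,476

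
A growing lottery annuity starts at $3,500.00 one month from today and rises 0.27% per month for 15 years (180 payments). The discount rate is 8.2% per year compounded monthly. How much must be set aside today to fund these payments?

$442,956.87

Periodic rate r = 0.082/12 per month; n is counted in months.
Growing ordinary annuity: PV = PMT₁ × [1 − ((1+g)/(1+r))^n] / (r − g) = 3,500 × [1 − ((1+0.0027)/(1+r))^180] / (r − 0.0027) = $442,956.87.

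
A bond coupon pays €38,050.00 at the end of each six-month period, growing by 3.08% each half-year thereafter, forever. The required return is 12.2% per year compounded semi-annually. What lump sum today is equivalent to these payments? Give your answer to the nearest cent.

€1,259,933.77

Periodic rate r = 0.122/2 per half-year.
Growing perpetuity (Gordon): PV = PMT₁ / (r − g) = 38,050 / (r − 0.0308) = €1,259,933.77.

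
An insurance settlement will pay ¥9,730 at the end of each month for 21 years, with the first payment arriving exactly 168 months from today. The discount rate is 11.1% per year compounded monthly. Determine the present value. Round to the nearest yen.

¥203,829

Ordinary annuity of 252 payments, first payment at period 168.
Periodic rate r = 0.111/12 per month; n is counted in months.
The ordinary-annuity PV formula values the stream one period before the first payment (period 167); discount that back 167 periods:
PV₀ = 9,730 × [1 − (1+r)^−252] / r × (1+r)^−167 = ¥203,829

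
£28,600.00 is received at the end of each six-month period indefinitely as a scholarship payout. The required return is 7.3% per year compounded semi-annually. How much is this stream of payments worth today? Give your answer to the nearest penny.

Periodic rate r = 0.073/2 per half-year.
Level perpetuity: PV = PMT / r = 28,600 / (0.073/2) = £783,561.64.

£783,561.64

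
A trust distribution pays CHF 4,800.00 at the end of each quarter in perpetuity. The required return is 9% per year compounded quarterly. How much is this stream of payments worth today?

Periodic rate r = 0.09/4 per quarter.
Level perpetuity: PV = PMT / r = 4,800 / (0.09/4) = CHF 213,333.33.

CHF 213,333.33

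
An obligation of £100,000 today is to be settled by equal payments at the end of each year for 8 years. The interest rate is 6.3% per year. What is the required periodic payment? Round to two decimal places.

Level ordinary annuity; solve PV = PMT × [(1 − (1+r)^−n)/r] for PMT.
Periodic rate r = 0.063 per year.
With n = 8: PMT = 100,000 / ([(1 − (1+r)^−n)/r]) = £16,295.32

£16,295.32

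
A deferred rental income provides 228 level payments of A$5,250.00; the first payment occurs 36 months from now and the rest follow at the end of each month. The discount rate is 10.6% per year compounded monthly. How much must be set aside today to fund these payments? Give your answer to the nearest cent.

Ordinary annuity of 228 payments, first payment at period 36.
Periodic rate r = 0.106/12 per month; n is counted in months.
The ordinary-annuity PV formula values the stream one period before the first payment (period 35); discount that back 35 periods:
PV₀ = 5,250 × [1 − (1+r)^−228] / r × (1+r)^−35 = A$378,052.48

A$378,052.48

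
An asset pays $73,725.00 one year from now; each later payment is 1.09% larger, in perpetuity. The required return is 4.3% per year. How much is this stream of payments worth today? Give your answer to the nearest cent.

$2,296,728.97

Periodic rate r = 0.043 per year.
Growing perpetuity (Gordon): PV = PMT₁ / (r − g) = 73,725 / (r − 0.0109) = $2,296,728.97.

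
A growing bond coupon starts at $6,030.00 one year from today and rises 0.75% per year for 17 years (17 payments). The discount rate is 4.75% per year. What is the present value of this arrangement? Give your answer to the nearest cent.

$72,981.32

Periodic rate r = 0.0475 per year.
Growing ordinary annuity: PV = PMT₁ × [1 − ((1+g)/(1+r))^n] / (r − g) = 6,030 × [1 − ((1+0.0075)/(1+r))^17] / (r − 0.0075) = $72,981.32.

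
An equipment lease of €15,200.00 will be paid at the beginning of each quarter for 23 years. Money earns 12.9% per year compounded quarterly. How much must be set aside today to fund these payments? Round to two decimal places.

€460,282.37

This is an annuity due: 92 payments of €15,200.00 at the beginning of each quarter.
Periodic rate r = 0.129/4 per quarter; n is counted in quarters.
PV = PMT × [(1 − (1+r)^−n)/r] × (1+r) = 15,200 × [1 − (1+r)^−92] / r × (1+r) = €460,282.37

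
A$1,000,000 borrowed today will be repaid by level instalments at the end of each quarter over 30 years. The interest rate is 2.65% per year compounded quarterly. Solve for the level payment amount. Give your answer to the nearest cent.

A$12,106.36

Level ordinary annuity; solve PV = PMT × [(1 − (1+r)^−n)/r] for PMT.
Periodic rate r = 0.0265/4 per quarter; n is counted in quarters.
With n = 120: PMT = 1,000,000 / ([(1 − (1+r)^−n)/r]) = A$12,106.36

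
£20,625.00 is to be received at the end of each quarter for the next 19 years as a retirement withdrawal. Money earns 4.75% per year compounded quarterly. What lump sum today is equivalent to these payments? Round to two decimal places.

This is an ordinary annuity: 76 payments of £20,625.00 at the end of each quarter.
Periodic rate r = 0.0475/4 per quarter; n is counted in quarters.
PV = PMT × [(1 − (1+r)^−n)/r] = 20,625 × [1 − (1+r)^−76] / r = £1,028,703.10

£1,028,703.10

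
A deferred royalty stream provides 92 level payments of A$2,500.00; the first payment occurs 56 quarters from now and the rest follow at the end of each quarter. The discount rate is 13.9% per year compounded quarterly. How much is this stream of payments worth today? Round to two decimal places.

A$10,516.54

Ordinary annuity of 92 payments, first payment at period 56.
Periodic rate r = 0.139/4 per quarter; n is counted in quarters.
The ordinary-annuity PV formula values the stream one period before the first payment (period 55); discount that back 55 periods:
PV₀ = 2,500 × [1 − (1+r)^−92] / r × (1+r)^−55 = A$10,516.54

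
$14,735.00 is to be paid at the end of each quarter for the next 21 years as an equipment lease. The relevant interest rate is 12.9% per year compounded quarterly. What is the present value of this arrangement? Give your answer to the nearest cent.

This is an ordinary annuity: 84 payments of $14,735.00 at the end of each quarter.
Periodic rate r = 0.129/4 per quarter; n is counted in quarters.
PV = PMT × [(1 − (1+r)^−n)/r] = 14,735 × [1 − (1+r)^−84] / r = $425,138.56

$425,138.56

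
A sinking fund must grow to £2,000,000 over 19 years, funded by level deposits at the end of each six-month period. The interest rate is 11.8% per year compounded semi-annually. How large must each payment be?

£15,066.89

Level ordinary annuity; solve FV = PMT × [((1+r)^n − 1)/r] for PMT.
Periodic rate r = 0.118/2 per half-year; n is counted in half-years.
With n = 38: PMT = 2,000,000 / ([((1+r)^n − 1)/r]) = £15,066.89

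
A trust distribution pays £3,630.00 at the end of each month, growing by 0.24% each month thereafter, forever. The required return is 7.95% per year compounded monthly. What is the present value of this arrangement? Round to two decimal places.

Periodic rate r = 0.0795/12 per month.
Growing perpetuity (Gordon): PV = PMT₁ / (r − g) = 3,630 / (r − 0.0024) = £859,171.60.

£859,171.60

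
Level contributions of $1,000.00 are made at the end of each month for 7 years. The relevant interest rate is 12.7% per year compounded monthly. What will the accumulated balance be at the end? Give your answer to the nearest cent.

$134,301.57

This is an ordinary annuity: 84 deposits of $1,000.00 at the end of each month.
Periodic rate r = 0.127/12 per month; n is counted in months.
FV = PMT × [((1+r)^n − 1)/r] = 1,000 × [(1+r)^84 − 1] / r = $134,301.57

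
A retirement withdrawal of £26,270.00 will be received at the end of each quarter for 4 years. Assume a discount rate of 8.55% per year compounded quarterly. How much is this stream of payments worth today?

£352,831.82

This is an ordinary annuity: 16 payments of £26,270.00 at the end of each quarter.
Periodic rate r = 0.0855/4 per quarter; n is counted in quarters.
PV = PMT × [(1 − (1+r)^−n)/r] = 26,270 × [1 − (1+r)^−16] / r = £352,831.82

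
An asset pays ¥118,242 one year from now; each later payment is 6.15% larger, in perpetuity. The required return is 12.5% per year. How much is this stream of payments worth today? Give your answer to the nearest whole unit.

¥1,862,079

Periodic rate r = 0.125 per year.
Growing perpetuity (Gordon): PV = PMT₁ / (r − g) = 118,242 / (r − 0.0615) = ¥1,862,079.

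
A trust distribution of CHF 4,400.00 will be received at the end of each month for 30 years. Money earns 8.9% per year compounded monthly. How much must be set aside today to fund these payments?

This is an ordinary annuity: 360 payments of CHF 4,400.00 at the end of each month.
Periodic rate r = 0.089/12 per month; n is counted in months.
PV = PMT × [(1 − (1+r)^−n)/r] = 4,400 × [1 − (1+r)^−360] / r = CHF 551,767.17

CHF 551,767.17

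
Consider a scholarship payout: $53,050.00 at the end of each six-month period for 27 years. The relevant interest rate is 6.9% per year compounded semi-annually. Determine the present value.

This is an ordinary annuity: 54 payments of $53,050.00 at the end of each six-month period.
Periodic rate r = 0.069/2 per half-year; n is counted in half-years.
PV = PMT × [(1 − (1+r)^−n)/r] = 53,050 × [1 − (1+r)^−54] / r = $1,291,406.59

$1,291,406.59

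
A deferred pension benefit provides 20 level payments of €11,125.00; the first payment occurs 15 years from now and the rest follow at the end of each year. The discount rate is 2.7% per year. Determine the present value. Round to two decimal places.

€117,210.59

Ordinary annuity of 20 payments, first payment at period 15.
Periodic rate r = 0.027 per year.
The ordinary-annuity PV formula values the stream one period before the first payment (period 14); discount that back 14 periods:
PV₀ = 11,125 × [1 − (1+r)^−20] / r × (1+r)^−14 = €117,210.59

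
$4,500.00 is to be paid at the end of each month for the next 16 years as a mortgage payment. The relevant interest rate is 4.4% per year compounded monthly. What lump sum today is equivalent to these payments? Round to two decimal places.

This is an ordinary annuity: 192 payments of $4,500.00 at the end of each month.
Periodic rate r = 0.044/12 per month; n is counted in months.
PV = PMT × [(1 − (1+r)^−n)/r] = 4,500 × [1 − (1+r)^−192] / r = $619,478.00

$619,478.00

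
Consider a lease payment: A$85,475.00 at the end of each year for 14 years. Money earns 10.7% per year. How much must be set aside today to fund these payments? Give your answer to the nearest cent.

A$606,350.43

This is an ordinary annuity: 14 payments of A$85,475.00 at the end of each year.
Periodic rate r = 0.107 per year.
PV = PMT × [(1 − (1+r)^−n)/r] = 85,475 × [1 − (1+r)^−14] / r = A$606,350.43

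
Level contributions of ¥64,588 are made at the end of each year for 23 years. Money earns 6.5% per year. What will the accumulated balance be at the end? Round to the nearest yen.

¥3,235,745

This is an ordinary annuity: 23 deposits of ¥64,588 at the end of each year.
Periodic rate r = 0.065 per year.
FV = PMT × [((1+r)^n − 1)/r] = 64,588 × [(1+r)^23 − 1] / r = ¥3,235,745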